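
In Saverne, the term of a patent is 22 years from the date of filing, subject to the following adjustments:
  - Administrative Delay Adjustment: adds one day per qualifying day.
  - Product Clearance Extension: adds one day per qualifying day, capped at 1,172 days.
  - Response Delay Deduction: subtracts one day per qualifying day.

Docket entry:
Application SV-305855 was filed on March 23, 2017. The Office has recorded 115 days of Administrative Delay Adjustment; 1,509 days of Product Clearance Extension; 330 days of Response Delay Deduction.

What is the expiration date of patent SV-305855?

Base term: filing date + 22 years → 23 March 2039.
Administrative Delay Adjustment: +115 days → 16 July 2039.
Product Clearance Extension: 1509 days claimed exceeds the 1172-day cap, so +1172 days → 30 September 2042.
Response Delay Deduction: −330 days → 4 November 2041.

2041-11-04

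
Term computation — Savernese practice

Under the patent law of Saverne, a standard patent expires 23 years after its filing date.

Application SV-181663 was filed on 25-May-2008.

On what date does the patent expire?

Filing date + 23 years → 25 May 2031.

2031-05-25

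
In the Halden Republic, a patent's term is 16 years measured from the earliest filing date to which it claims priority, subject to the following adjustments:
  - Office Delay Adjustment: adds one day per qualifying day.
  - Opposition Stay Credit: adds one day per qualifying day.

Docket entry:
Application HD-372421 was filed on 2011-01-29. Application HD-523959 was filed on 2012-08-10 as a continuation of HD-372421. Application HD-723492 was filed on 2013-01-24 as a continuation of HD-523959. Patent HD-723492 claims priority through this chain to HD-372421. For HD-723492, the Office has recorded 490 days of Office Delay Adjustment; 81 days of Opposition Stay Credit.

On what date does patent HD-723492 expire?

Earliest priority filing: 29 January 2011.
Base term: 29 January 2011 + 16 years → 29 January 2027.
Office Delay Adjustment: +490 days → 2 June 2028.
Opposition Stay Credit: +81 days → 22 August 2028.

2028-08-22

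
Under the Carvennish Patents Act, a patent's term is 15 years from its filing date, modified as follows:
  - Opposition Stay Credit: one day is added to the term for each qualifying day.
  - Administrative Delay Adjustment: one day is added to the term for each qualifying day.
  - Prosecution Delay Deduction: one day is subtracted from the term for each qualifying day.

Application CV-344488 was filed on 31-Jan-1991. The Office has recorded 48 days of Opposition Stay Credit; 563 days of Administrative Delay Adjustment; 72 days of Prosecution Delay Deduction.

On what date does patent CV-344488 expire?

Base term: filing date + 15 years → 31 January 2006.
Opposition Stay Credit: +48 days → 20 March 2006.
Administrative Delay Adjustment: +563 days → 4 October 2007.
Prosecution Delay Deduction: −72 days → 24 July 2007.

2007-07-24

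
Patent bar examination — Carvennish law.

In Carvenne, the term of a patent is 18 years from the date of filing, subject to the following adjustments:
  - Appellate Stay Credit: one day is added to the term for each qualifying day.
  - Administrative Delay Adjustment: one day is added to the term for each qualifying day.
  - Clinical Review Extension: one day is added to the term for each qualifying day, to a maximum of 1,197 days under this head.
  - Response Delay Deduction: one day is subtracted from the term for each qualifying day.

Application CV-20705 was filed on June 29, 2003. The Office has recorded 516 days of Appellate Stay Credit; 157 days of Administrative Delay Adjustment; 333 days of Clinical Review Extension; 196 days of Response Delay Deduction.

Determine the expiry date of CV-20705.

2023-09-17

Base term: filing date + 18 years → 29 June 2021.
Appellate Stay Credit: +516 days → 27 November 2022.
Administrative Delay Adjustment: +157 days → 3 May 2023.
Clinical Review Extension: 333 days (within the 1197-day cap) → +333 days → 31 March 2024.
Response Delay Deduction: −196 days → 17 September 2023.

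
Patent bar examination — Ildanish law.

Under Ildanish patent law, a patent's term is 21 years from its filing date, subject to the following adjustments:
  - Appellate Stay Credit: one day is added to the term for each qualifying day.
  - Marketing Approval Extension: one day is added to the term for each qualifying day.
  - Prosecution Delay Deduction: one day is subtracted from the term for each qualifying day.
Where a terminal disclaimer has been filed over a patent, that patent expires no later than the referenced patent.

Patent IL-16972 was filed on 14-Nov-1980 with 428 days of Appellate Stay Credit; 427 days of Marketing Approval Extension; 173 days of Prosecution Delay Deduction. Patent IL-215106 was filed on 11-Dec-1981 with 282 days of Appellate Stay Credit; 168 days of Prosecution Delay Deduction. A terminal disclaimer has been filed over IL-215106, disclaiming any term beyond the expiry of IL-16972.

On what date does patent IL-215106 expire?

Natural term of IL-215106:
  Base: filing + 21 years → 11 December 2002.
  Appellate Stay Credit: +282 days → 19 September 2003.
  Prosecution Delay Deduction: −168 days → 4 April 2003.
Expiry of referenced patent IL-16972:
  Base: filing + 21 years → 14 November 2001.
  Appellate Stay Credit: +428 days → 16 January 2003.
  Marketing Approval Extension: +427 days → 18 March 2004.
  Prosecution Delay Deduction: −173 days → 27 September 2003.
Terminal disclaimer: IL-215106 expires on the earlier of 4 April 2003 and 27 September 2003.

April 4, 2003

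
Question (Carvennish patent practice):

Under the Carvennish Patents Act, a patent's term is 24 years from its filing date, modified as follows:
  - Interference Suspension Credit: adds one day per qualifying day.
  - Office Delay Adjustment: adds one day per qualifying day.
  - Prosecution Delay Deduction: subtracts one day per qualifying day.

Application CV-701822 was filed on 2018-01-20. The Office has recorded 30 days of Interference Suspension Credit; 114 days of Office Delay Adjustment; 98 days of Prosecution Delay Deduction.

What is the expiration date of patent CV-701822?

2042-03-07

Base term: filing date + 24 years → 20 January 2042.
Interference Suspension Credit: +30 days → 19 February 2042.
Office Delay Adjustment: +114 days → 13 June 2042.
Prosecution Delay Deduction: −98 days → 7 March 2042.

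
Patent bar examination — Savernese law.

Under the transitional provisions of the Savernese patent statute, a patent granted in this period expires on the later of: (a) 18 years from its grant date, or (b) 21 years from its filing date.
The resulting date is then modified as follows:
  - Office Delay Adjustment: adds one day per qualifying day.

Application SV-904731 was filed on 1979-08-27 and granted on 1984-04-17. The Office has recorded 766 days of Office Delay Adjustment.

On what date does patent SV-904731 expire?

2004-05-22

(a) grant + 18 years → 17 April 2002.
(b) filing + 21 years → 27 August 2000.
Later of the two: 17 April 2002.
Office Delay Adjustment: +766 days → 22 May 2004.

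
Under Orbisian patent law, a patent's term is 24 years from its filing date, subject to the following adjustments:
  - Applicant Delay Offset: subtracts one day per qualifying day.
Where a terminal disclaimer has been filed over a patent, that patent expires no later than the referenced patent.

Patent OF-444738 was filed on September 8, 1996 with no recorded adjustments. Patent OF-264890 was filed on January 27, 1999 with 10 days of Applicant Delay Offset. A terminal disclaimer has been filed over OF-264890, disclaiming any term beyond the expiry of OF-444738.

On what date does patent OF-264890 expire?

September 8, 2020

Natural term of OF-264890:
  Base: filing + 24 years → 27 January 2023.
  Applicant Delay Offset: −10 days → 17 January 2023.
Expiry of referenced patent OF-444738:
  Base: filing + 24 years → 8 September 2020.
Terminal disclaimer: OF-264890 expires on the earlier of 17 January 2023 and 8 September 2020.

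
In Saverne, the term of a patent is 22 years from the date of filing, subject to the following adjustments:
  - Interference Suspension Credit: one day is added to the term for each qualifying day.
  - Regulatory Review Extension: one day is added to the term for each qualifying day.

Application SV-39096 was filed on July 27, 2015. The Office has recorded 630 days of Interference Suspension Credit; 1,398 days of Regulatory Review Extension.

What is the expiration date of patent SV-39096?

2043-02-14

Base term: filing date + 22 years → 27 July 2037.
Interference Suspension Credit: +630 days → 18 April 2039.
Regulatory Review Extension: +1398 days → 14 February 2043.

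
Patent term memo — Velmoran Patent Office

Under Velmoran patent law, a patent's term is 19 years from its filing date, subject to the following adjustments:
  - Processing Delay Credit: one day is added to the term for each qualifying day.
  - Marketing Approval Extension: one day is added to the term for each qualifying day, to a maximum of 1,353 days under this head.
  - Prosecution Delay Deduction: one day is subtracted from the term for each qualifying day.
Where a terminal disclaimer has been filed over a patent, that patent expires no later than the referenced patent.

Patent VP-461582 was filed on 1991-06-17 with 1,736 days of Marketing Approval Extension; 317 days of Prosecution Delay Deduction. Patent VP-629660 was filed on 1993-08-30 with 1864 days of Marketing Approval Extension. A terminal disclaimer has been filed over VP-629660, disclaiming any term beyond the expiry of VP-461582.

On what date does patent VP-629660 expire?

April 18, 2013

Natural term of VP-629660:
  Base: filing + 19 years → 30 August 2012.
  Marketing Approval Extension: 1864 days claimed exceeds the 1353-day cap, so +1353 days → 14 May 2016.
Expiry of referenced patent VP-461582:
  Base: filing + 19 years → 17 June 2010.
  Marketing Approval Extension: 1736 days claimed exceeds the 1353-day cap, so +1353 days → 1 March 2014.
  Prosecution Delay Deduction: −317 days → 18 April 2013.
Terminal disclaimer: VP-629660 expires on the earlier of 14 May 2016 and 18 April 2013.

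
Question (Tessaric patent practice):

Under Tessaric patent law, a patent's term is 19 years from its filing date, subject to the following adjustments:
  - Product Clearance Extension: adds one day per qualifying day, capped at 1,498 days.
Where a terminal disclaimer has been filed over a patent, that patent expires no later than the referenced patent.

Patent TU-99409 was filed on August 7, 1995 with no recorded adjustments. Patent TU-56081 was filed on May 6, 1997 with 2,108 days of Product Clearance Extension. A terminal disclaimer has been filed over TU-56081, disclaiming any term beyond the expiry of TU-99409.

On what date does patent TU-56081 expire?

2014-08-07

Natural term of TU-56081:
  Base: filing + 19 years → 6 May 2016.
  Product Clearance Extension: 2108 days claimed exceeds the 1498-day cap, so +1498 days → 12 June 2020.
Expiry of referenced patent TU-99409:
  Base: filing + 19 years → 7 August 2014.
Terminal disclaimer: TU-56081 expires on the earlier of 12 June 2020 and 7 August 2014.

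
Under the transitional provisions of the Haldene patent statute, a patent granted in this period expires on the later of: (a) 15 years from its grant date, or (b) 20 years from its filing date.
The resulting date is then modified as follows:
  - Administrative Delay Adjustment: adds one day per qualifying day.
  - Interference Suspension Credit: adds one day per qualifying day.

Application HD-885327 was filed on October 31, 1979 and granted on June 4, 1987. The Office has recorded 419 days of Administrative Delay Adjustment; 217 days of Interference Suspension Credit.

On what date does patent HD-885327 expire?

March 1, 2004

(a) grant + 15 years → 4 June 2002.
(b) filing + 20 years → 31 October 1999.
Later of the two: 4 June 2002.
Administrative Delay Adjustment: +419 days → 28 July 2003.
Interference Suspension Credit: +217 days → 1 March 2004.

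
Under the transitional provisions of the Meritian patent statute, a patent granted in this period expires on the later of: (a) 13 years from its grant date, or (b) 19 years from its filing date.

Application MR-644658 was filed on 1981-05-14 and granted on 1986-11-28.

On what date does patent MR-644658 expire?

May 14, 2000

(a) grant + 13 years → 28 November 1999.
(b) filing + 19 years → 14 May 2000.
Later of the two: 14 May 2000.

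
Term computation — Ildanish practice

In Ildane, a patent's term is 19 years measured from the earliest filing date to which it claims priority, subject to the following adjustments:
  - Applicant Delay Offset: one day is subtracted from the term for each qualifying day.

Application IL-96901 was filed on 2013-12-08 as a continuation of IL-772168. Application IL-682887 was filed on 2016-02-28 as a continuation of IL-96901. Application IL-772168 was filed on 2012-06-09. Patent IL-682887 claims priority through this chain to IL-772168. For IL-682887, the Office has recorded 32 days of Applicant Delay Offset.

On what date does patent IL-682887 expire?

2031-05-08

Earliest priority filing: 9 June 2012.
Base term: 9 June 2012 + 19 years → 9 June 2031.
Applicant Delay Offset: −32 days → 8 May 2031.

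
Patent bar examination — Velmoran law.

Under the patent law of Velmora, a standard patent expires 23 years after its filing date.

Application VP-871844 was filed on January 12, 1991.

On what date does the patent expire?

2014-01-12

Filing date + 23 years → 12 January 2014.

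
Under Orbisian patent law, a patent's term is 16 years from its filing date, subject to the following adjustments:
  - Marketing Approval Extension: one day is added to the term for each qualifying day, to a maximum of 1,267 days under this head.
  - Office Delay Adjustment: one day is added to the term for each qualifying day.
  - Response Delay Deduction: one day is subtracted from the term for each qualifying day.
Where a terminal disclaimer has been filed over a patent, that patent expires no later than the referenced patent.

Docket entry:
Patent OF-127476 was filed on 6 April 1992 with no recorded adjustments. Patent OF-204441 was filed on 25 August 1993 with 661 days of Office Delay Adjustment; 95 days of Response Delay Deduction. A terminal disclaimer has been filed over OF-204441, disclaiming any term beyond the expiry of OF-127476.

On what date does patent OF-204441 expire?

2008-04-06

Natural term of OF-204441:
  Base: filing + 16 years → 25 August 2009.
  Office Delay Adjustment: +661 days → 17 June 2011.
  Response Delay Deduction: −95 days → 14 March 2011.
Expiry of referenced patent OF-127476:
  Base: filing + 16 years → 6 April 2008.
Terminal disclaimer: OF-204441 expires on the earlier of 14 March 2011 and 6 April 2008.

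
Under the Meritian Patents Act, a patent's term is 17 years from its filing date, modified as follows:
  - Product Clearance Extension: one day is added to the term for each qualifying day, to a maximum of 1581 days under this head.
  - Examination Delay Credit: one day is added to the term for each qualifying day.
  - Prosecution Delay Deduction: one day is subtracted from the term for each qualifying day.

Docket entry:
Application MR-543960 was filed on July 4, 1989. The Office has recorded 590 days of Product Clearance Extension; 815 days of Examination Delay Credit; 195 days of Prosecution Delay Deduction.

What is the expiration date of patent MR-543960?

2009-10-26

Base term: filing date + 17 years → 4 July 2006.
Product Clearance Extension: 590 days (within the 1581-day cap) → +590 days → 14 February 2008.
Examination Delay Credit: +815 days → 9 May 2010.
Prosecution Delay Deduction: −195 days → 26 October 2009.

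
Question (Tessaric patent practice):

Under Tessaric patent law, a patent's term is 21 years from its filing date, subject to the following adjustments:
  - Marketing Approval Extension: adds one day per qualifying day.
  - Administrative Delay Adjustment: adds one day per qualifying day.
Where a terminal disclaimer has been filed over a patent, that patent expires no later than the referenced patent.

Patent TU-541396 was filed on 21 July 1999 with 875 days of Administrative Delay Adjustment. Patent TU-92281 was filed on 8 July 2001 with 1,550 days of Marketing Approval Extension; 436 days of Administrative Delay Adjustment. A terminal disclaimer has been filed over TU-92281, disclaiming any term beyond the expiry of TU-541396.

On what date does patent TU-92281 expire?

December 13, 2022

Natural term of TU-92281:
  Base: filing + 21 years → 8 July 2022.
  Marketing Approval Extension: +1550 days → 5 October 2026.
  Administrative Delay Adjustment: +436 days → 15 December 2027.
Expiry of referenced patent TU-541396:
  Base: filing + 21 years → 21 July 2020.
  Administrative Delay Adjustment: +875 days → 13 December 2022.
Terminal disclaimer: TU-92281 expires on the earlier of 15 December 2027 and 13 December 2022.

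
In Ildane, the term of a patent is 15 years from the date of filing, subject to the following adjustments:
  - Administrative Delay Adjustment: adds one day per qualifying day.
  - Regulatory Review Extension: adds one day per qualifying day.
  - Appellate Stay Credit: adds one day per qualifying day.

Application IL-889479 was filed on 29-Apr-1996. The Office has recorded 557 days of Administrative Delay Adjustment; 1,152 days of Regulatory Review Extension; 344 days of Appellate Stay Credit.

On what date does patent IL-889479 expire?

Base term: filing date + 15 years → 29 April 2011.
Administrative Delay Adjustment: +557 days → 6 November 2012.
Regulatory Review Extension: +1152 days → 2 January 2016.
Appellate Stay Credit: +344 days → 11 December 2016.

December 11, 2016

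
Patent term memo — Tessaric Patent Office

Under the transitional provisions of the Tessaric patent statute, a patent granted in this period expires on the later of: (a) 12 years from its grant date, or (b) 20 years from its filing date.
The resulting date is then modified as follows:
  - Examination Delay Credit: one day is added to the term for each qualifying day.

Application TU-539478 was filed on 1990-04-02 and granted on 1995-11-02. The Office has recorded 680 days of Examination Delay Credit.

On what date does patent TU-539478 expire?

2012-02-11

(a) grant + 12 years → 2 November 2007.
(b) filing + 20 years → 2 April 2010.
Later of the two: 2 April 2010.
Examination Delay Credit: +680 days → 11 February 2012.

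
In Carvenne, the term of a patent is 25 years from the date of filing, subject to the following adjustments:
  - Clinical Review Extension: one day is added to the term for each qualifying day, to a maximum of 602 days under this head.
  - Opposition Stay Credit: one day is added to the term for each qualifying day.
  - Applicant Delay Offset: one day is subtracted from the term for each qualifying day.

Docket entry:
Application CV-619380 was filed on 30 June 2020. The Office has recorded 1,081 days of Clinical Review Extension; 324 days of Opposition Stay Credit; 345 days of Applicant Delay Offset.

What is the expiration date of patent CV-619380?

Base term: filing date + 25 years → 30 June 2045.
Clinical Review Extension: 1081 days claimed exceeds the 602-day cap, so +602 days → 22 February 2047.
Opposition Stay Credit: +324 days → 12 January 2048.
Applicant Delay Offset: −345 days → 1 February 2047.

2047-02-01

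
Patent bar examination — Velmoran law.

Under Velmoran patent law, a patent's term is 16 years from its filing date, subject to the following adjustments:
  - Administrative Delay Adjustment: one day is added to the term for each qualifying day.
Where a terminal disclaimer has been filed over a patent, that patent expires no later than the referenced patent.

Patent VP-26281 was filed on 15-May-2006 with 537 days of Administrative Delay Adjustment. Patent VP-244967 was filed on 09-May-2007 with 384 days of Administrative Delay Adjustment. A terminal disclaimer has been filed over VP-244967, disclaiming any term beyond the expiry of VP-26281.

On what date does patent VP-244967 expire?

Natural term of VP-244967:
  Base: filing + 16 years → 9 May 2023.
  Administrative Delay Adjustment: +384 days → 27 May 2024.
Expiry of referenced patent VP-26281:
  Base: filing + 16 years → 15 May 2022.
  Administrative Delay Adjustment: +537 days → 3 November 2023.
Terminal disclaimer: VP-244967 expires on the earlier of 27 May 2024 and 3 November 2023.

November 3, 2023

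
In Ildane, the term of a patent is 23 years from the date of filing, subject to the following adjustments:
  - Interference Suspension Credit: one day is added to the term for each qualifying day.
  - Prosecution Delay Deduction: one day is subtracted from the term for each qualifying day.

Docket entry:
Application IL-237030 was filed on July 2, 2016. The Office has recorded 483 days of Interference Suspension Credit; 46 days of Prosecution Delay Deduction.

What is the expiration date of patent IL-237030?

Base term: filing date + 23 years → 2 July 2039.
Interference Suspension Credit: +483 days → 27 October 2040.
Prosecution Delay Deduction: −46 days → 11 September 2040.

September 11, 2040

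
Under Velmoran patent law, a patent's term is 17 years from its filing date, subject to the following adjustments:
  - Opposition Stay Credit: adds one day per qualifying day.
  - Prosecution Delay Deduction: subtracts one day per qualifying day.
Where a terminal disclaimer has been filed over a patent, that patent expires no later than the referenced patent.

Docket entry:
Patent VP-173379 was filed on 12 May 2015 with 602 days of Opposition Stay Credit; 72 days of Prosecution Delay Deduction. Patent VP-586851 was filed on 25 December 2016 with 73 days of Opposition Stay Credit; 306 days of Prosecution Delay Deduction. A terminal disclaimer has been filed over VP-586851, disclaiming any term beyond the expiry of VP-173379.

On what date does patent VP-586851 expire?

May 6, 2033

Natural term of VP-586851:
  Base: filing + 17 years → 25 December 2033.
  Opposition Stay Credit: +73 days → 8 March 2034.
  Prosecution Delay Deduction: −306 days → 6 May 2033.
Expiry of referenced patent VP-173379:
  Base: filing + 17 years → 12 May 2032.
  Opposition Stay Credit: +602 days → 4 January 2034.
  Prosecution Delay Deduction: −72 days → 24 October 2033.
Terminal disclaimer: VP-586851 expires on the earlier of 6 May 2033 and 24 October 2033.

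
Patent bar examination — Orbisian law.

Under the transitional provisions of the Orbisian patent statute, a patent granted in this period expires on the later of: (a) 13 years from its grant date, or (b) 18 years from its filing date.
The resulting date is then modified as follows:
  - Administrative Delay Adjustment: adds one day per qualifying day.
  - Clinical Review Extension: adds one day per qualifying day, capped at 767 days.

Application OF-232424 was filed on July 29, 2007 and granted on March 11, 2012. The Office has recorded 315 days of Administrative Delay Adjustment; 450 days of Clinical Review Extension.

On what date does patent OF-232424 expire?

(a) grant + 13 years → 11 March 2025.
(b) filing + 18 years → 29 July 2025.
Later of the two: 29 July 2025.
Administrative Delay Adjustment: +315 days → 9 June 2026.
Clinical Review Extension: 450 days (within the 767-day cap) → +450 days → 2 September 2027.

2027-09-02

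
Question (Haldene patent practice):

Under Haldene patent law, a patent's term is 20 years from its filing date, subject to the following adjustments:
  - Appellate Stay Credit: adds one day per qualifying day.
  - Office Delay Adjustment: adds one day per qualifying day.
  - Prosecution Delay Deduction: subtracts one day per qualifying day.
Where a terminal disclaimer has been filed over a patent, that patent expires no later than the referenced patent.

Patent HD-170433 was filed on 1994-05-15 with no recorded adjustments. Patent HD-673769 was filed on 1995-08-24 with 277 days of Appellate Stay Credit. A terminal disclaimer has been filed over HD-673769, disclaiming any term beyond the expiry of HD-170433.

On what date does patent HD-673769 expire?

2014-05-15

Natural term of HD-673769:
  Base: filing + 20 years → 24 August 2015.
  Appellate Stay Credit: +277 days → 27 May 2016.
Expiry of referenced patent HD-170433:
  Base: filing + 20 years → 15 May 2014.
Terminal disclaimer: HD-673769 expires on the earlier of 27 May 2016 and 15 May 2014.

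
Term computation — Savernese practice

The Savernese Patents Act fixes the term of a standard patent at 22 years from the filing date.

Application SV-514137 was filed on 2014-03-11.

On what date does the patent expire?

Filing date + 22 years → 11 March 2036.

March 11, 2036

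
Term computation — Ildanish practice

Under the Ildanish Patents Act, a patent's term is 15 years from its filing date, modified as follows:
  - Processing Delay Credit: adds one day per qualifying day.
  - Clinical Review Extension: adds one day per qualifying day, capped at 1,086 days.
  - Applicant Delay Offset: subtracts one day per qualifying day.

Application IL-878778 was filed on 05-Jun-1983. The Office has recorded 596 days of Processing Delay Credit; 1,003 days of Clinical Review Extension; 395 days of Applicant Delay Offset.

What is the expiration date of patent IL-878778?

September 21, 2001

Base term: filing date + 15 years → 5 June 1998.
Processing Delay Credit: +596 days → 22 January 2000.
Clinical Review Extension: 1003 days (within the 1086-day cap) → +1003 days → 21 October 2002.
Applicant Delay Offset: −395 days → 21 September 2001.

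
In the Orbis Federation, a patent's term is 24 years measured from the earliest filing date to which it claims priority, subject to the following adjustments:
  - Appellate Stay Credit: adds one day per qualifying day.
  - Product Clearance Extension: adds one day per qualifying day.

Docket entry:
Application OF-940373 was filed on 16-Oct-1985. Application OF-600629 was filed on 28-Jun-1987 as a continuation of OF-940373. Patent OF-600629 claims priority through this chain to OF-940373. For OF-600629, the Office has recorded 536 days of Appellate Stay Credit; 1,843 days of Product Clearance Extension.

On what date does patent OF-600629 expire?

Earliest priority filing: 16 October 1985.
Base term: 16 October 1985 + 24 years → 16 October 2009.
Appellate Stay Credit: +536 days → 5 April 2011.
Product Clearance Extension: +1843 days → 21 April 2016.

April 21, 2016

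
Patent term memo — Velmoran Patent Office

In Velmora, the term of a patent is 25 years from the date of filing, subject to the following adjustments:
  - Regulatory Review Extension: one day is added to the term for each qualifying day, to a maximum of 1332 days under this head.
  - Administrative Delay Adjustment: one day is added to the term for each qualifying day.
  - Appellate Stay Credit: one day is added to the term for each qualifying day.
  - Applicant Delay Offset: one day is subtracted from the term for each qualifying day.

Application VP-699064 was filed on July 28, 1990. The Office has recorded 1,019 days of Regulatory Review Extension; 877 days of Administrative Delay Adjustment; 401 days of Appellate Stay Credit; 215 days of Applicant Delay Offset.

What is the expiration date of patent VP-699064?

Base term: filing date + 25 years → 28 July 2015.
Regulatory Review Extension: 1019 days (within the 1332-day cap) → +1019 days → 12 May 2018.
Administrative Delay Adjustment: +877 days → 5 October 2020.
Appellate Stay Credit: +401 days → 10 November 2021.
Applicant Delay Offset: −215 days → 9 April 2021.

2021-04-09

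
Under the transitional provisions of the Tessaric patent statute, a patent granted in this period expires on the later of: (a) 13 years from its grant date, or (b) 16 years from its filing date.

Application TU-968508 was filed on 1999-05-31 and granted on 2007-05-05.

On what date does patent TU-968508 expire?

(a) grant + 13 years → 5 May 2020.
(b) filing + 16 years → 31 May 2015.
Later of the two: 5 May 2020.

2020-05-05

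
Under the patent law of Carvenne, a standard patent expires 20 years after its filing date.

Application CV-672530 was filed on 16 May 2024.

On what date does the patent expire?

2044-05-16

Filing date + 20 years → 16 May 2044.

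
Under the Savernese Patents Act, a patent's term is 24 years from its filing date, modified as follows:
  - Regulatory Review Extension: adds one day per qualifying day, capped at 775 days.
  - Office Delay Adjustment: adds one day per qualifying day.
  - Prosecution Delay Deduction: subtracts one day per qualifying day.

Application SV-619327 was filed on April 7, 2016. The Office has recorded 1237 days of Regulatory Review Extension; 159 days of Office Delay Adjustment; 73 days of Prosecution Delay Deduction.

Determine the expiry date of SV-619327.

Base term: filing date + 24 years → 7 April 2040.
Regulatory Review Extension: 1237 days claimed exceeds the 775-day cap, so +775 days → 22 May 2042.
Office Delay Adjustment: +159 days → 28 October 2042.
Prosecution Delay Deduction: −73 days → 16 August 2042.

2042-08-16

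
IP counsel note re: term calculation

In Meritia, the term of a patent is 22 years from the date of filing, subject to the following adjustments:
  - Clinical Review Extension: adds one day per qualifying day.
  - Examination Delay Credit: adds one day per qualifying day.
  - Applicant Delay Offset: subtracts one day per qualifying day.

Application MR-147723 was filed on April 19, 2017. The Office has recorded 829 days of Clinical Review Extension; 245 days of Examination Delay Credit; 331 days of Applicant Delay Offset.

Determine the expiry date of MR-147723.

Base term: filing date + 22 years → 19 April 2039.
Clinical Review Extension: +829 days → 26 July 2041.
Examination Delay Credit: +245 days → 28 March 2042.
Applicant Delay Offset: −331 days → 1 May 2041.

May 1, 2041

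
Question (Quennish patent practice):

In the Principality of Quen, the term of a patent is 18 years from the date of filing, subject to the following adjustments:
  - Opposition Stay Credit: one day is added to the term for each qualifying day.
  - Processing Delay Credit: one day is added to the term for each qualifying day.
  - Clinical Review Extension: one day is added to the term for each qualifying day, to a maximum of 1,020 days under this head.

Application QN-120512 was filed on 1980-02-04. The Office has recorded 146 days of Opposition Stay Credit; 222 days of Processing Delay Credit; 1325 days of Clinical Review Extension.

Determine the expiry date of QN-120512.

Base term: filing date + 18 years → 4 February 1998.
Opposition Stay Credit: +146 days → 30 June 1998.
Processing Delay Credit: +222 days → 7 February 1999.
Clinical Review Extension: 1325 days claimed exceeds the 1020-day cap, so +1020 days → 23 November 2001.

2001-11-23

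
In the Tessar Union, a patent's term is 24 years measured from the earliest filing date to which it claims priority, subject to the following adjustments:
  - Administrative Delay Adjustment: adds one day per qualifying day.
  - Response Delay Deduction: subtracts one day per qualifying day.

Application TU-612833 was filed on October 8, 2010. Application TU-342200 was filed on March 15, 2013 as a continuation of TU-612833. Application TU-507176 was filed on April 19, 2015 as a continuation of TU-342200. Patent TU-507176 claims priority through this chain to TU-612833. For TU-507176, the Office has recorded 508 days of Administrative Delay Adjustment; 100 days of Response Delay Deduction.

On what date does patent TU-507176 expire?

November 20, 2035

Earliest priority filing: 8 October 2010.
Base term: 8 October 2010 + 24 years → 8 October 2034.
Administrative Delay Adjustment: +508 days → 28 February 2036.
Response Delay Deduction: −100 days → 20 November 2035.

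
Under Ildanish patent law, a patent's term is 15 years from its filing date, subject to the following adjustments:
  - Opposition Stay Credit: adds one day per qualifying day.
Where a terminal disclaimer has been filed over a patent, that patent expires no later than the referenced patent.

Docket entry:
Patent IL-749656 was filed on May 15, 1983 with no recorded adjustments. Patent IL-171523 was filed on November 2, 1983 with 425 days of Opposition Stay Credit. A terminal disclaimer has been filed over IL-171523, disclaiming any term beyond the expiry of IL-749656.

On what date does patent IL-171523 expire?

Natural term of IL-171523:
  Base: filing + 15 years → 2 November 1998.
  Opposition Stay Credit: +425 days → 1 January 2000.
Expiry of referenced patent IL-749656:
  Base: filing + 15 years → 15 May 1998.
Terminal disclaimer: IL-171523 expires on the earlier of 1 January 2000 and 15 May 1998.

1998-05-15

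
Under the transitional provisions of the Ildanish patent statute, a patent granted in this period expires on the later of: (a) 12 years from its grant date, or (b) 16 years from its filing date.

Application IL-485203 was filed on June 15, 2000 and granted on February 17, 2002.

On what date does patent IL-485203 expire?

2016-06-15

(a) grant + 12 years → 17 February 2014.
(b) filing + 16 years → 15 June 2016.
Later of the two: 15 June 2016.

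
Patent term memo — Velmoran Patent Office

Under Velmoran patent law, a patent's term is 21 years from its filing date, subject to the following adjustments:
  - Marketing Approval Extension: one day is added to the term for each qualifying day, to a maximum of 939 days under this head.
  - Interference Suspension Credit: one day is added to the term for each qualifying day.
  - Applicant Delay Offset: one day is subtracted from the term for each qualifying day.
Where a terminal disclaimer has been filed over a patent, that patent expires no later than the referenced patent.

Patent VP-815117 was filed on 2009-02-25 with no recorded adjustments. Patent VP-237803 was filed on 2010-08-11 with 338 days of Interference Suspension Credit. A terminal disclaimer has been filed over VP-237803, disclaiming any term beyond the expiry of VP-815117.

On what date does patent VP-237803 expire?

Natural term of VP-237803:
  Base: filing + 21 years → 11 August 2031.
  Interference Suspension Credit: +338 days → 14 July 2032.
Expiry of referenced patent VP-815117:
  Base: filing + 21 years → 25 February 2030.
Terminal disclaimer: VP-237803 expires on the earlier of 14 July 2032 and 25 February 2030.

2030-02-25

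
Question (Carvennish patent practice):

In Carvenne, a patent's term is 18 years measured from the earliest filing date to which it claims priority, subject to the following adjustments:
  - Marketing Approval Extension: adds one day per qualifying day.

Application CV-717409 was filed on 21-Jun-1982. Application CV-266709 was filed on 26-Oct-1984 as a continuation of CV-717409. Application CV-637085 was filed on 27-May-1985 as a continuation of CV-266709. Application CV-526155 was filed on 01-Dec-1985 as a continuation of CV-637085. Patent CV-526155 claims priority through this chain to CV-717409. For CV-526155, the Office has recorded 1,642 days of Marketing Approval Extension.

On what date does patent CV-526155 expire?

December 19, 2004

Earliest priority filing: 21 June 1982.
Base term: 21 June 1982 + 18 years → 21 June 2000.
Marketing Approval Extension: +1642 days → 19 December 2004.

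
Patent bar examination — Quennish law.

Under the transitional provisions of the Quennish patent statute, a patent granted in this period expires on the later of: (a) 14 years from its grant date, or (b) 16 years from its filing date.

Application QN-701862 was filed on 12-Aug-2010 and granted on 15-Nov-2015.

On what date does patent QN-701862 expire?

2029-11-15

(a) grant + 14 years → 15 November 2029.
(b) filing + 16 years → 12 August 2026.
Later of the two: 15 November 2029.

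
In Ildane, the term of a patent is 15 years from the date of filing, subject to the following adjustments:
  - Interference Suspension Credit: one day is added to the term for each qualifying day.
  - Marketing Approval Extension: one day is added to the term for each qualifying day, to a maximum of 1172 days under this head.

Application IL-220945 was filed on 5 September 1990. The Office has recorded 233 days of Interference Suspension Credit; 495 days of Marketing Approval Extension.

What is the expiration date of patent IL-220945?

Base term: filing date + 15 years → 5 September 2005.
Interference Suspension Credit: +233 days → 26 April 2006.
Marketing Approval Extension: 495 days (within the 1172-day cap) → +495 days → 3 September 2007.

September 3, 2007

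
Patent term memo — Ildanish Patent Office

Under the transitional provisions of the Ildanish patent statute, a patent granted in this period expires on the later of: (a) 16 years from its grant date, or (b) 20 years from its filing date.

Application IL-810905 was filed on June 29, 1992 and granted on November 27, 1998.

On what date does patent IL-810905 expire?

(a) grant + 16 years → 27 November 2014.
(b) filing + 20 years → 29 June 2012.
Later of the two: 27 November 2014.

2014-11-27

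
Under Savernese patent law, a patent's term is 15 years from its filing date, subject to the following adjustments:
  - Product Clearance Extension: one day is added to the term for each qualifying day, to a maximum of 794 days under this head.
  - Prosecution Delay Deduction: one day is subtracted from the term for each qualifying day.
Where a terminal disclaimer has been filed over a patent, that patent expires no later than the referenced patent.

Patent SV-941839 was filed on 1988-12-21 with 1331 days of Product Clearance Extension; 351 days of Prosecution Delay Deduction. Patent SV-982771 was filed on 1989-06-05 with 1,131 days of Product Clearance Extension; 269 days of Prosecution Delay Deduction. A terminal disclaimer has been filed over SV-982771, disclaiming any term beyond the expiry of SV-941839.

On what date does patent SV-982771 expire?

Natural term of SV-982771:
  Base: filing + 15 years → 5 June 2004.
  Product Clearance Extension: 1131 days claimed exceeds the 794-day cap, so +794 days → 8 August 2006.
  Prosecution Delay Deduction: −269 days → 12 November 2005.
Expiry of referenced patent SV-941839:
  Base: filing + 15 years → 21 December 2003.
  Product Clearance Extension: 1331 days claimed exceeds the 794-day cap, so +794 days → 22 February 2006.
  Prosecution Delay Deduction: −351 days → 8 March 2005.
Terminal disclaimer: SV-982771 expires on the earlier of 12 November 2005 and 8 March 2005.

March 8, 2005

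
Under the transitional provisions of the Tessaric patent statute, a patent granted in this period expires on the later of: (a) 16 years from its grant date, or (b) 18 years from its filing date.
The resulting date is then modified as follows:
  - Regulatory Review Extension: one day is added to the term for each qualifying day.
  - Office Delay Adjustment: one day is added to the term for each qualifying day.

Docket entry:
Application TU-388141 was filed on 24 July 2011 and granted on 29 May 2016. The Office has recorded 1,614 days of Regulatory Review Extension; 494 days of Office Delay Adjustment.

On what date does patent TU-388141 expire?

(a) grant + 16 years → 29 May 2032.
(b) filing + 18 years → 24 July 2029.
Later of the two: 29 May 2032.
Regulatory Review Extension: +1614 days → 29 October 2036.
Office Delay Adjustment: +494 days → 7 March 2038.

2038-03-07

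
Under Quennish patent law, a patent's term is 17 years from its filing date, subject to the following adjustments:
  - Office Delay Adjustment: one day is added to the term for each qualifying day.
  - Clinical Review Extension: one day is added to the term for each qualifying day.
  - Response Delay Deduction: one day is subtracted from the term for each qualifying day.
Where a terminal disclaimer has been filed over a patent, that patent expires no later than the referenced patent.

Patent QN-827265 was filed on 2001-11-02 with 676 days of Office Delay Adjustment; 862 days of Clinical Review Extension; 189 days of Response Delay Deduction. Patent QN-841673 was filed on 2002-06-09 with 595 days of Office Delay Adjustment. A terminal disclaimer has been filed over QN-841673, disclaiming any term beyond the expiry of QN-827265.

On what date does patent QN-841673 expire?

Natural term of QN-841673:
  Base: filing + 17 years → 9 June 2019.
  Office Delay Adjustment: +595 days → 24 January 2021.
Expiry of referenced patent QN-827265:
  Base: filing + 17 years → 2 November 2018.
  Office Delay Adjustment: +676 days → 8 September 2020.
  Clinical Review Extension: +862 days → 18 January 2023.
  Response Delay Deduction: −189 days → 13 July 2022.
Terminal disclaimer: QN-841673 expires on the earlier of 24 January 2021 and 13 July 2022.

2021-01-24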